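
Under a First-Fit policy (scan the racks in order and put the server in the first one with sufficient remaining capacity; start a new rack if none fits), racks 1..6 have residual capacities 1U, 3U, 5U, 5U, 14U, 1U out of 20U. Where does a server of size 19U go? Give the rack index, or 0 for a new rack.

0

No rack has ≥ 19U free, so a new rack is opened.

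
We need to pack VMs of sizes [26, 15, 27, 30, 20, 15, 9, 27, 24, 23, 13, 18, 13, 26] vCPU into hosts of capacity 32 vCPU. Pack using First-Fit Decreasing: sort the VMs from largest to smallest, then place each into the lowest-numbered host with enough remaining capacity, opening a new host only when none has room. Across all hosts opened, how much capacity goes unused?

66

Sorted descending: 30, 27, 27, 26, 26, 24, 23, 20, 18, 15, 15, 13, 13, 9.
Put 30 vCPU in host 1; 2 vCPU remain.
Put 27 vCPU in host 2; 5 vCPU remain.
Put 27 vCPU in host 3; 5 vCPU remain.
Put 26 vCPU in host 4; 6 vCPU remain.
Put 26 vCPU in host 5; 6 vCPU remain.
Put 24 vCPU in host 6; 8 vCPU remain.
Put 23 vCPU in host 7; 9 vCPU remain.
Put 20 vCPU in host 8; 12 vCPU remain.
Put 18 vCPU in host 9; 14 vCPU remain.
Put 15 vCPU in host 10; 17 vCPU remain.
Put 15 vCPU in host 10; 2 vCPU remain.
Put 13 vCPU in host 9; 1 vCPU remain.
Put 13 vCPU in host 11; 19 vCPU remain.
Put 9 vCPU in host 7; 0 vCPU remain.
11 hosts × 32 vCPU = 352 vCPU; used 286 vCPU; unused 66 vCPU.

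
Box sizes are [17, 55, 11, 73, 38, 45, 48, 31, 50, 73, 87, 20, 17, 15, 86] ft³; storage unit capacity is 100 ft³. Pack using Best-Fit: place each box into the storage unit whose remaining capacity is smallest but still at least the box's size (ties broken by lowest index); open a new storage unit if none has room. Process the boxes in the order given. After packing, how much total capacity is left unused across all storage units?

134

storage unit 1: place 17 ft³, 83 ft³ left
storage unit 1: place 55 ft³, 28 ft³ left
storage unit 1: place 11 ft³, 17 ft³ left
storage unit 2: place 73 ft³, 27 ft³ left
storage unit 3: place 38 ft³, 62 ft³ left
storage unit 3: place 45 ft³, 17 ft³ left
storage unit 4: place 48 ft³, 52 ft³ left
storage unit 4: place 31 ft³, 21 ft³ left
storage unit 5: place 50 ft³, 50 ft³ left
storage unit 6: place 73 ft³, 27 ft³ left
storage unit 7: place 87 ft³, 13 ft³ left
storage unit 4: place 20 ft³, 1 ft³ left
storage unit 1: place 17 ft³, 0 ft³ left
storage unit 3: place 15 ft³, 2 ft³ left
storage unit 8: place 86 ft³, 14 ft³ left
8 storage units × 100 ft³ = 800 ft³; used 666 ft³; unused 134 ft³.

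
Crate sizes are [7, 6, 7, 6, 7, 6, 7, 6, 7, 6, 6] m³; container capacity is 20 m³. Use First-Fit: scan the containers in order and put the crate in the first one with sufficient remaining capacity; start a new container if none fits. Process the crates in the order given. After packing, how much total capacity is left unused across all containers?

container 1: place 7 m³, 13 m³ left
container 1: place 6 m³, 7 m³ left
container 1: place 7 m³, 0 m³ left
container 2: place 6 m³, 14 m³ left
container 2: place 7 m³, 7 m³ left
container 2: place 6 m³, 1 m³ left
container 3: place 7 m³, 13 m³ left
container 3: place 6 m³, 7 m³ left
container 3: place 7 m³, 0 m³ left
container 4: place 6 m³, 14 m³ left
container 4: place 6 m³, 8 m³ left
4 containers × 20 m³ = 80 m³; used 71 m³; unused 9 m³.

9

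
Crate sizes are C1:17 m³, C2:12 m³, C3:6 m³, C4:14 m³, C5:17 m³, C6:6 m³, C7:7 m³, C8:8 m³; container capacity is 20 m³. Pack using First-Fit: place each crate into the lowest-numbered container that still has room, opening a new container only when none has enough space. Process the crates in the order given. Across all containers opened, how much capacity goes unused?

Put C1 (17 m³) in container 1; 3 m³ remain.
Put C2 (12 m³) in container 2; 8 m³ remain.
Put C3 (6 m³) in container 2; 2 m³ remain.
Put C4 (14 m³) in container 3; 6 m³ remain.
Put C5 (17 m³) in container 4; 3 m³ remain.
Put C6 (6 m³) in container 3; 0 m³ remain.
Put C7 (7 m³) in container 5; 13 m³ remain.
Put C8 (8 m³) in container 5; 5 m³ remain.
5 containers × 20 m³ = 100 m³; used 87 m³; unused 13 m³.

13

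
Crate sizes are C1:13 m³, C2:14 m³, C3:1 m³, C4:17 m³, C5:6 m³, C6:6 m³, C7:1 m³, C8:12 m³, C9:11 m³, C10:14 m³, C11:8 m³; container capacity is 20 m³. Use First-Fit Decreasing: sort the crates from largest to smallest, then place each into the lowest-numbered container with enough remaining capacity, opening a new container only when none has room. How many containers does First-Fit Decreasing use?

6

Sorted descending: 17, 14, 14, 13, 12, 11, 8, 6, 6, 1, 1.
container 1: place 17 m³, 3 m³ left
container 2: place 14 m³, 6 m³ left
container 3: place 14 m³, 6 m³ left
container 4: place 13 m³, 7 m³ left
container 5: place 12 m³, 8 m³ left
container 6: place 11 m³, 9 m³ left
container 5: place 8 m³, 0 m³ left
container 2: place 6 m³, 0 m³ left
container 3: place 6 m³, 0 m³ left
container 1: place 1 m³, 2 m³ left
container 1: place 1 m³, 1 m³ left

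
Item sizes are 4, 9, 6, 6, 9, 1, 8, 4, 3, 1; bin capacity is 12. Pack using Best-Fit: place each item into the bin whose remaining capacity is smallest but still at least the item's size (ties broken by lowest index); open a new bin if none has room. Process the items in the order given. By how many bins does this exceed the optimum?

0

Best-Fit: [4,6,1,1] [9,3] [6] [9] [8,4] → 5 bins.
Total size 51; any packing needs at least ⌈51/12⌉ = 5 bins.
So 5 is already optimal.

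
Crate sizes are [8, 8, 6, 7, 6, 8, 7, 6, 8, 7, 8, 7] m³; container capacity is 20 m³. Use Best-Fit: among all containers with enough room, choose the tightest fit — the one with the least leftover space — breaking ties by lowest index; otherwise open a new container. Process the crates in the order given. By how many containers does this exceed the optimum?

1

Best-Fit: [8,8] [6,7,6] [8,7] [6,8] [7,8] [7] → 6 containers.
Total size 86 m³; any packing needs at least ⌈86/20⌉ = 5 containers.
An optimal packing achieves that bound: [8,8] [8,8] [8,7] [7,7,6] [7,6,6] → 5 containers.
Excess: 6 − 5 = 1.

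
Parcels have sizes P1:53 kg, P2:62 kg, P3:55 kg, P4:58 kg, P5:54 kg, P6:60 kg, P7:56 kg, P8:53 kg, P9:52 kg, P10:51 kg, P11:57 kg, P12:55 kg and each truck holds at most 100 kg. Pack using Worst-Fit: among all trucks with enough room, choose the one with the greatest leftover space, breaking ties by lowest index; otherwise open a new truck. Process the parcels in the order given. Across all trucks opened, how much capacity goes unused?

534

Put P1 (53 kg) in truck 1; 47 kg remain.
Put P2 (62 kg) in truck 2; 38 kg remain.
Put P3 (55 kg) in truck 3; 45 kg remain.
Put P4 (58 kg) in truck 4; 42 kg remain.
Put P5 (54 kg) in truck 5; 46 kg remain.
Put P6 (60 kg) in truck 6; 40 kg remain.
Put P7 (56 kg) in truck 7; 44 kg remain.
Put P8 (53 kg) in truck 8; 47 kg remain.
Put P9 (52 kg) in truck 9; 48 kg remain.
Put P10 (51 kg) in truck 10; 49 kg remain.
Put P11 (57 kg) in truck 11; 43 kg remain.
Put P12 (55 kg) in truck 12; 45 kg remain.
12 trucks × 100 kg = 1200 kg; used 666 kg; unused 534 kg.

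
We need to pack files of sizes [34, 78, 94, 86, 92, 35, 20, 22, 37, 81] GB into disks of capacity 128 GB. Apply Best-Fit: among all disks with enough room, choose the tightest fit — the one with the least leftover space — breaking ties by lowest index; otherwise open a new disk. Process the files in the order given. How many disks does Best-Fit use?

Put 34 GB in disk 1; 94 GB remain.
Put 78 GB in disk 1; 16 GB remain.
Put 94 GB in disk 2; 34 GB remain.
Put 86 GB in disk 3; 42 GB remain.
Put 92 GB in disk 4; 36 GB remain.
Put 35 GB in disk 4; 1 GB remain.
Put 20 GB in disk 2; 14 GB remain.
Put 22 GB in disk 3; 20 GB remain.
Put 37 GB in disk 5; 91 GB remain.
Put 81 GB in disk 5; 10 GB remain.
Final disks: [34,78] [94,20] [86,22] [92,35] [37,81].

5 disks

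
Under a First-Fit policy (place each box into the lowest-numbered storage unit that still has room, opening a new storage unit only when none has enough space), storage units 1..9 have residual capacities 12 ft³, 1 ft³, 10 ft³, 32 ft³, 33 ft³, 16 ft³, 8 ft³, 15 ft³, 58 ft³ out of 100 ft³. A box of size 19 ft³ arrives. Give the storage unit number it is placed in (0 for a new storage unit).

4

Storage units with room: storage unit 4 (32 ft³), storage unit 5 (33 ft³), storage unit 9 (58 ft³).
The first with room is storage unit 4.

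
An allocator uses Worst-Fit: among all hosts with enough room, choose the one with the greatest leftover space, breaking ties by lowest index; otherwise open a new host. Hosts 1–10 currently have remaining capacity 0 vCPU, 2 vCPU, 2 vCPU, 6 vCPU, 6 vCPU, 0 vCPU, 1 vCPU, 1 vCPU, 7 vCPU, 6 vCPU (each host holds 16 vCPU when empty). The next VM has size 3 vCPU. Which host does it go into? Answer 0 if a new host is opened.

9

Hosts with room: host 4 (6 vCPU), host 5 (6 vCPU), host 9 (7 vCPU), host 10 (6 vCPU).
Most room is host 9 with 7 vCPU free.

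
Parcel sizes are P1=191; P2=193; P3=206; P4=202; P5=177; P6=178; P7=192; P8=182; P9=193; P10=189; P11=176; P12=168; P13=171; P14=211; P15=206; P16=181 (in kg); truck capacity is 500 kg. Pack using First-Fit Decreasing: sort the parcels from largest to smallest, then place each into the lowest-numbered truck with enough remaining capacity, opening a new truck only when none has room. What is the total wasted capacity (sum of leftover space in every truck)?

Sorted descending: 211, 206, 206, 202, 193, 193, 192, 191, 189, 182, 181, 178, 177, 176, 171, 168.
Put 211 kg in truck 1; 289 kg remain.
Put 206 kg in truck 1; 83 kg remain.
Put 206 kg in truck 2; 294 kg remain.
Put 202 kg in truck 2; 92 kg remain.
Put 193 kg in truck 3; 307 kg remain.
Put 193 kg in truck 3; 114 kg remain.
Put 192 kg in truck 4; 308 kg remain.
Put 191 kg in truck 4; 117 kg remain.
Put 189 kg in truck 5; 311 kg remain.
Put 182 kg in truck 5; 129 kg remain.
Put 181 kg in truck 6; 319 kg remain.
Put 178 kg in truck 6; 141 kg remain.
Put 177 kg in truck 7; 323 kg remain.
Put 176 kg in truck 7; 147 kg remain.
Put 171 kg in truck 8; 329 kg remain.
Put 168 kg in truck 8; 161 kg remain.
8 trucks × 500 kg = 4000 kg; used 3016 kg; unused 984 kg.

984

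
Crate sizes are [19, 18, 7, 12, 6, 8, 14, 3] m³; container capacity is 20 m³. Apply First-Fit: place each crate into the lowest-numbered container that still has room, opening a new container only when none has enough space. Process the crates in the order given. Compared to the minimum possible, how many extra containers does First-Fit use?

0

First-Fit: [19] [18] [7,12] [6,8,3] [14] → 5 containers.
Total size 87 m³; any packing needs at least ⌈87/20⌉ = 5 containers.
So 5 is already optimal.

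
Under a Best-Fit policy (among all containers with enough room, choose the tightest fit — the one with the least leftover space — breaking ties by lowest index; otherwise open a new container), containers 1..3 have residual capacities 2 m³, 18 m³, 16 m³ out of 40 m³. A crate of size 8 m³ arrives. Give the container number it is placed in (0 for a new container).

3

Containers with room: container 2 (18 m³), container 3 (16 m³).
Tightest fit is container 3 with 16 m³ free.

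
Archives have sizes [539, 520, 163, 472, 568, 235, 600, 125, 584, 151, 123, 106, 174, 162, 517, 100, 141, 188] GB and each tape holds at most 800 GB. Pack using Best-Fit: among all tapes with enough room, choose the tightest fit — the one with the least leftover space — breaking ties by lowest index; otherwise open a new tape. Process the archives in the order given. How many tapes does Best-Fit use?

539 GB → tape 1 (remaining 261 GB)
520 GB → tape 2 (remaining 280 GB)
163 GB → tape 1 (remaining 98 GB)
472 GB → tape 3 (remaining 328 GB)
568 GB → tape 4 (remaining 232 GB)
235 GB → tape 2 (remaining 45 GB)
600 GB → tape 5 (remaining 200 GB)
125 GB → tape 5 (remaining 75 GB)
584 GB → tape 6 (remaining 216 GB)
151 GB → tape 6 (remaining 65 GB)
123 GB → tape 4 (remaining 109 GB)
106 GB → tape 4 (remaining 3 GB)
174 GB → tape 3 (remaining 154 GB)
162 GB → tape 7 (remaining 638 GB)
517 GB → tape 7 (remaining 121 GB)
100 GB → tape 7 (remaining 21 GB)
141 GB → tape 3 (remaining 13 GB)
188 GB → tape 8 (remaining 612 GB)
Final tapes: [539,163] [520,235] [472,174,141] [568,123,106] [600,125] [584,151] [162,517,100] [188].

8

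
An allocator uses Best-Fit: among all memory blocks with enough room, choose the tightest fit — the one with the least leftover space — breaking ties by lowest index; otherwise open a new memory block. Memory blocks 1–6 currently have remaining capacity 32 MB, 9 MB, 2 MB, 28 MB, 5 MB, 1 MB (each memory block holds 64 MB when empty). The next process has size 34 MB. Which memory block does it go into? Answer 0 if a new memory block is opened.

No memory block has ≥ 34 MB free, so a new memory block is opened.

0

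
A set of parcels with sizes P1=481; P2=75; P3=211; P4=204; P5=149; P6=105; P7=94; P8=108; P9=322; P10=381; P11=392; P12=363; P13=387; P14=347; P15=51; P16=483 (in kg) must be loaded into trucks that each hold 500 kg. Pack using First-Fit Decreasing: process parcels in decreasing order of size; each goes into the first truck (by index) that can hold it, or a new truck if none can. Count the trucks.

Sorted descending: 483, 481, 392, 387, 381, 363, 347, 322, 211, 204, 149, 108, 105, 94, 75, 51.
truck 1: place 483 kg, 17 kg left
truck 2: place 481 kg, 19 kg left
truck 3: place 392 kg, 108 kg left
truck 4: place 387 kg, 113 kg left
truck 5: place 381 kg, 119 kg left
truck 6: place 363 kg, 137 kg left
truck 7: place 347 kg, 153 kg left
truck 8: place 322 kg, 178 kg left
truck 9: place 211 kg, 289 kg left
truck 9: place 204 kg, 85 kg left
truck 7: place 149 kg, 4 kg left
truck 3: place 108 kg, 0 kg left
truck 4: place 105 kg, 8 kg left
truck 5: place 94 kg, 25 kg left
truck 6: place 75 kg, 62 kg left
truck 6: place 51 kg, 11 kg left

9 trucks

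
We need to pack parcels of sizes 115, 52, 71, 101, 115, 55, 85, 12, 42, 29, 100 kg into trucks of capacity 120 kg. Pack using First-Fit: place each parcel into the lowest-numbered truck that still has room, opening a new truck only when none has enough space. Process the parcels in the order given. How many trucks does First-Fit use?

7

115 kg → truck 1 (remaining 5 kg)
52 kg → truck 2 (remaining 68 kg)
71 kg → truck 3 (remaining 49 kg)
101 kg → truck 4 (remaining 19 kg)
115 kg → truck 5 (remaining 5 kg)
55 kg → truck 2 (remaining 13 kg)
85 kg → truck 6 (remaining 35 kg)
12 kg → truck 2 (remaining 1 kg)
42 kg → truck 3 (remaining 7 kg)
29 kg → truck 6 (remaining 6 kg)
100 kg → truck 7 (remaining 20 kg)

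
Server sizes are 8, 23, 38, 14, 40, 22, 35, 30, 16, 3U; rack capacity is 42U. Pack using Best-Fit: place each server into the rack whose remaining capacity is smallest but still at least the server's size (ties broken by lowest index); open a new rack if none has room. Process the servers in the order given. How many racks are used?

7 racks

8U → rack 1 (remaining 34U)
23U → rack 1 (remaining 11U)
38U → rack 2 (remaining 4U)
14U → rack 3 (remaining 28U)
40U → rack 4 (remaining 2U)
22U → rack 3 (remaining 6U)
35U → rack 5 (remaining 7U)
30U → rack 6 (remaining 12U)
16U → rack 7 (remaining 26U)
3U → rack 2 (remaining 1U)
Final racks: [8,23] [38,3] [14,22] [40] [35] [30] [16].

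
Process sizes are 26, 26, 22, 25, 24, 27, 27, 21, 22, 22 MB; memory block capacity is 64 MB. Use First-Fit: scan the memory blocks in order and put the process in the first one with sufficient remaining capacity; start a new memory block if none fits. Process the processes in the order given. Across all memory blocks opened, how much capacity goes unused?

Put 26 MB in memory block 1; 38 MB remain.
Put 26 MB in memory block 1; 12 MB remain.
Put 22 MB in memory block 2; 42 MB remain.
Put 25 MB in memory block 2; 17 MB remain.
Put 24 MB in memory block 3; 40 MB remain.
Put 27 MB in memory block 3; 13 MB remain.
Put 27 MB in memory block 4; 37 MB remain.
Put 21 MB in memory block 4; 16 MB remain.
Put 22 MB in memory block 5; 42 MB remain.
Put 22 MB in memory block 5; 20 MB remain.
5 memory blocks × 64 MB = 320 MB; used 242 MB; unused 78 MB.

78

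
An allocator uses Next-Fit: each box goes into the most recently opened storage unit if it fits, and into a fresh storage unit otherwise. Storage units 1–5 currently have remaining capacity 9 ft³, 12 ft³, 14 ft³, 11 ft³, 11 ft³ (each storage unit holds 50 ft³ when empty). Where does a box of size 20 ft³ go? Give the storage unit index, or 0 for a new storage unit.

Next-Fit only looks at storage unit 5, which has 11 ft³ free.
20 ft³ does not fit, so a new storage unit is opened.

0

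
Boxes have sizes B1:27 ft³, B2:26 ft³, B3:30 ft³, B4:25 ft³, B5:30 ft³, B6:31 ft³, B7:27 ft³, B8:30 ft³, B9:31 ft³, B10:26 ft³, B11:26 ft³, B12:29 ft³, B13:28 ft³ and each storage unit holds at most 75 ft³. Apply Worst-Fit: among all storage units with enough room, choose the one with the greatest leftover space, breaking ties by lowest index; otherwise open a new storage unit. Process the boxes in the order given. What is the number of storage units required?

B1 (27 ft³) → storage unit 1 (remaining 48 ft³)
B2 (26 ft³) → storage unit 1 (remaining 22 ft³)
B3 (30 ft³) → storage unit 2 (remaining 45 ft³)
B4 (25 ft³) → storage unit 2 (remaining 20 ft³)
B5 (30 ft³) → storage unit 3 (remaining 45 ft³)
B6 (31 ft³) → storage unit 3 (remaining 14 ft³)
B7 (27 ft³) → storage unit 4 (remaining 48 ft³)
B8 (30 ft³) → storage unit 4 (remaining 18 ft³)
B9 (31 ft³) → storage unit 5 (remaining 44 ft³)
B10 (26 ft³) → storage unit 5 (remaining 18 ft³)
B11 (26 ft³) → storage unit 6 (remaining 49 ft³)
B12 (29 ft³) → storage unit 6 (remaining 20 ft³)
B13 (28 ft³) → storage unit 7 (remaining 47 ft³)

7 storage units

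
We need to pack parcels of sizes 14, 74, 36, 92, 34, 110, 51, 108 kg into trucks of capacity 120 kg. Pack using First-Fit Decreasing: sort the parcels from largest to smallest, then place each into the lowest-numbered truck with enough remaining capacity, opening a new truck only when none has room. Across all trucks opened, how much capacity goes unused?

Sorted descending: 110, 108, 92, 74, 51, 36, 34, 14.
110 kg → truck 1 (remaining 10 kg)
108 kg → truck 2 (remaining 12 kg)
92 kg → truck 3 (remaining 28 kg)
74 kg → truck 4 (remaining 46 kg)
51 kg → truck 5 (remaining 69 kg)
36 kg → truck 4 (remaining 10 kg)
34 kg → truck 5 (remaining 35 kg)
14 kg → truck 3 (remaining 14 kg)
5 trucks × 120 kg = 600 kg; used 519 kg; unused 81 kg.

81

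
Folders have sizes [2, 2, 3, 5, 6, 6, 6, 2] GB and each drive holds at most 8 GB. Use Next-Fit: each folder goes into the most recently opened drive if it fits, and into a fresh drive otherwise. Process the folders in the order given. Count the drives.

Put 2 GB in drive 1; 6 GB remain.
Put 2 GB in drive 1; 4 GB remain.
Put 3 GB in drive 1; 1 GB remain.
Put 5 GB in drive 2; 3 GB remain.
Put 6 GB in drive 3; 2 GB remain.
Put 6 GB in drive 4; 2 GB remain.
Put 6 GB in drive 5; 2 GB remain.
Put 2 GB in drive 5; 0 GB remain.

5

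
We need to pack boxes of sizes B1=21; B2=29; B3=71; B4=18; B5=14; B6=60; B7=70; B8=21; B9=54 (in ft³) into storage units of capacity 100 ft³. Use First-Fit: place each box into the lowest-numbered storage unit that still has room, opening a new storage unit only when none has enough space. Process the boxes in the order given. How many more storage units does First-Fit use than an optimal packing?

First-Fit: [21,29,18,14] [71,21] [60] [70] [54] → 5 storage units.
Total size 358 ft³; any packing needs at least ⌈358/100⌉ = 4 storage units.
An optimal packing achieves that bound: [71,29] [70,21] [60,21,18] [54,14] → 4 storage units.
Excess: 5 − 4 = 1.

1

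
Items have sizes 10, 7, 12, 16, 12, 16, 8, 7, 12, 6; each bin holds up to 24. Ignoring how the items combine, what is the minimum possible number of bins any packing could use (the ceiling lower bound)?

Total size = 10 + 7 + 12 + 16 + 12 + 16 + 8 + 7 + 12 + 6 = 106.
⌈106 / 24⌉ = 5.

5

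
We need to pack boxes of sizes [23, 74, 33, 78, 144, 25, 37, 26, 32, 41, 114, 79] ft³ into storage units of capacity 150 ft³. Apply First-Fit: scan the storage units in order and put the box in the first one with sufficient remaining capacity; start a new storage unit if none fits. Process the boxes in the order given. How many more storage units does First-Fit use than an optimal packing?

1

First-Fit: [23,74,33] [78,25,37] [144] [26,32,41] [114] [79] → 6 storage units.
Total size 706 ft³; any packing needs at least ⌈706/150⌉ = 5 storage units.
An optimal packing achieves that bound: [144] [114,33] [79,41,26] [78,37,32] [74,25,23] → 5 storage units.
Excess: 6 − 5 = 1.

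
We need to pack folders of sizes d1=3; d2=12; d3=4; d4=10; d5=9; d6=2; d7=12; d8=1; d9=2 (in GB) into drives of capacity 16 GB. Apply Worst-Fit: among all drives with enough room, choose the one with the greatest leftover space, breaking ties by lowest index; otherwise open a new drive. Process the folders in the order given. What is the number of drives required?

4

d1 (3 GB) → drive 1 (remaining 13 GB)
d2 (12 GB) → drive 1 (remaining 1 GB)
d3 (4 GB) → drive 2 (remaining 12 GB)
d4 (10 GB) → drive 2 (remaining 2 GB)
d5 (9 GB) → drive 3 (remaining 7 GB)
d6 (2 GB) → drive 3 (remaining 5 GB)
d7 (12 GB) → drive 4 (remaining 4 GB)
d8 (1 GB) → drive 3 (remaining 4 GB)
d9 (2 GB) → drive 3 (remaining 2 GB)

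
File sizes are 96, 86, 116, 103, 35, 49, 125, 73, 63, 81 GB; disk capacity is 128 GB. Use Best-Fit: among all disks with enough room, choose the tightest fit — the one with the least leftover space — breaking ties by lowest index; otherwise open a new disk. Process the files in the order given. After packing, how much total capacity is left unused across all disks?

Put 96 GB in disk 1; 32 GB remain.
Put 86 GB in disk 2; 42 GB remain.
Put 116 GB in disk 3; 12 GB remain.
Put 103 GB in disk 4; 25 GB remain.
Put 35 GB in disk 2; 7 GB remain.
Put 49 GB in disk 5; 79 GB remain.
Put 125 GB in disk 6; 3 GB remain.
Put 73 GB in disk 5; 6 GB remain.
Put 63 GB in disk 7; 65 GB remain.
Put 81 GB in disk 8; 47 GB remain.
8 disks × 128 GB = 1024 GB; used 827 GB; unused 197 GB.

197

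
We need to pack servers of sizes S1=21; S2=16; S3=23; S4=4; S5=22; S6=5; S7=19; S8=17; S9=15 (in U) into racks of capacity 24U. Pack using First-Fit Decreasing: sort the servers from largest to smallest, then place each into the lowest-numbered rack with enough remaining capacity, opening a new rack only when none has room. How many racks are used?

7 racks

Sorted descending: 23, 22, 21, 19, 17, 16, 15, 5, 4.
Put 23U in rack 1; 1U remain.
Put 22U in rack 2; 2U remain.
Put 21U in rack 3; 3U remain.
Put 19U in rack 4; 5U remain.
Put 17U in rack 5; 7U remain.
Put 16U in rack 6; 8U remain.
Put 15U in rack 7; 9U remain.
Put 5U in rack 4; 0U remain.
Put 4U in rack 5; 3U remain.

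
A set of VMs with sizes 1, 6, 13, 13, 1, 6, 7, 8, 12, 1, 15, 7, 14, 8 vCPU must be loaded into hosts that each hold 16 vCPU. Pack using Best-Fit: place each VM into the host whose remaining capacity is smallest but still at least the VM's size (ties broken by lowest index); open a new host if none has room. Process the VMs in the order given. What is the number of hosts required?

8

host 1: place 1 vCPU, 15 vCPU left
host 1: place 6 vCPU, 9 vCPU left
host 2: place 13 vCPU, 3 vCPU left
host 3: place 13 vCPU, 3 vCPU left
host 2: place 1 vCPU, 2 vCPU left
host 1: place 6 vCPU, 3 vCPU left
host 4: place 7 vCPU, 9 vCPU left
host 4: place 8 vCPU, 1 vCPU left
host 5: place 12 vCPU, 4 vCPU left
host 4: place 1 vCPU, 0 vCPU left
host 6: place 15 vCPU, 1 vCPU left
host 7: place 7 vCPU, 9 vCPU left
host 8: place 14 vCPU, 2 vCPU left
host 7: place 8 vCPU, 1 vCPU left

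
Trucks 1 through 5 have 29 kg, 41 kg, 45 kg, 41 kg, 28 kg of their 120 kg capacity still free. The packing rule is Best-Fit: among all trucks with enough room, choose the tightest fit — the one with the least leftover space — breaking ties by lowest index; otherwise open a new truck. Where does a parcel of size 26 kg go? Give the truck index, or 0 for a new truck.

5

Trucks with room: truck 1 (29 kg), truck 2 (41 kg), truck 3 (45 kg), truck 4 (41 kg), truck 5 (28 kg).
Tightest fit is truck 5 with 28 kg free.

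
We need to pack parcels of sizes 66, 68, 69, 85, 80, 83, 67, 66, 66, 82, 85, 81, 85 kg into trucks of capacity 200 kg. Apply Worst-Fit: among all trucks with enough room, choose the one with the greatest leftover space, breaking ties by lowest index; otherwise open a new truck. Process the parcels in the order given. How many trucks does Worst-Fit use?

6 trucks

66 kg → truck 1 (remaining 134 kg)
68 kg → truck 1 (remaining 66 kg)
69 kg → truck 2 (remaining 131 kg)
85 kg → truck 2 (remaining 46 kg)
80 kg → truck 3 (remaining 120 kg)
83 kg → truck 3 (remaining 37 kg)
67 kg → truck 4 (remaining 133 kg)
66 kg → truck 4 (remaining 67 kg)
66 kg → truck 4 (remaining 1 kg)
82 kg → truck 5 (remaining 118 kg)
85 kg → truck 5 (remaining 33 kg)
81 kg → truck 6 (remaining 119 kg)
85 kg → truck 6 (remaining 34 kg)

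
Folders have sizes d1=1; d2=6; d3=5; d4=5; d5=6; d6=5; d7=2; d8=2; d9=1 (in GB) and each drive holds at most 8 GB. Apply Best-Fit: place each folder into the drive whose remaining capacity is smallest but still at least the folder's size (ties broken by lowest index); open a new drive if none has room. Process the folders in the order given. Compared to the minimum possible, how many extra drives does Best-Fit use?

0

Best-Fit: [1,6,1] [5,2] [5] [6,2] [5] → 5 drives.
Total size 33 GB; any packing needs at least ⌈33/8⌉ = 5 drives.
So 5 is already optimal.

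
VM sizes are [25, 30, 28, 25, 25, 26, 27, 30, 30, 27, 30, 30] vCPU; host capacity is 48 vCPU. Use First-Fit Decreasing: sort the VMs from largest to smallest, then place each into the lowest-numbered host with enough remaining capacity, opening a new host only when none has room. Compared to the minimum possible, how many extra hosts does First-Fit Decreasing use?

0

First-Fit Decreasing: [30] [30] [30] [30] [30] [28] [27] [27] [26] [25] [25] [25] → 12 hosts.
12 VMs exceed 24 vCPU (half the capacity), and no two of those can share a host, so at least 12 hosts are needed.
So 12 is already optimal.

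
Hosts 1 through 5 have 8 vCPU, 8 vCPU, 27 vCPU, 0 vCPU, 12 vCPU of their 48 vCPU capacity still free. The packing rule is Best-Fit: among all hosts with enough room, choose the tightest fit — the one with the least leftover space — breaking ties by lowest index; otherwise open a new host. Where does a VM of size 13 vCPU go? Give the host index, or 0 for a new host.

3

Hosts with room: host 3 (27 vCPU).
Tightest fit is host 3 with 27 vCPU free.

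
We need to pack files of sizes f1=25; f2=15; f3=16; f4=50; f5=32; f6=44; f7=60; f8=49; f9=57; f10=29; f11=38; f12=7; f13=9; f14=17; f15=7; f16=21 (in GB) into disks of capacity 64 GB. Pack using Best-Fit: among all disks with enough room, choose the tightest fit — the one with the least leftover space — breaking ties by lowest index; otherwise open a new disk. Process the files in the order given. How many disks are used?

8

f1 (25 GB) → disk 1 (remaining 39 GB)
f2 (15 GB) → disk 1 (remaining 24 GB)
f3 (16 GB) → disk 1 (remaining 8 GB)
f4 (50 GB) → disk 2 (remaining 14 GB)
f5 (32 GB) → disk 3 (remaining 32 GB)
f6 (44 GB) → disk 4 (remaining 20 GB)
f7 (60 GB) → disk 5 (remaining 4 GB)
f8 (49 GB) → disk 6 (remaining 15 GB)
f9 (57 GB) → disk 7 (remaining 7 GB)
f10 (29 GB) → disk 3 (remaining 3 GB)
f11 (38 GB) → disk 8 (remaining 26 GB)
f12 (7 GB) → disk 7 (remaining 0 GB)
f13 (9 GB) → disk 2 (remaining 5 GB)
f14 (17 GB) → disk 4 (remaining 3 GB)
f15 (7 GB) → disk 1 (remaining 1 GB)
f16 (21 GB) → disk 8 (remaining 5 GB)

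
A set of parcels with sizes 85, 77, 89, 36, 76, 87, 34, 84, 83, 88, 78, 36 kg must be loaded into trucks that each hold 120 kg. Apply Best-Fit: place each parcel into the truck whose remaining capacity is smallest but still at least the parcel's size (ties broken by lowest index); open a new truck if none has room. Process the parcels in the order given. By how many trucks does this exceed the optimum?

0

Best-Fit: [85,34] [77,36] [89] [76] [87] [84,36] [83] [88] [78] → 9 trucks.
9 parcels exceed 60 kg (half the capacity), and no two of those can share a truck, so at least 9 trucks are needed.
So 9 is already optimal.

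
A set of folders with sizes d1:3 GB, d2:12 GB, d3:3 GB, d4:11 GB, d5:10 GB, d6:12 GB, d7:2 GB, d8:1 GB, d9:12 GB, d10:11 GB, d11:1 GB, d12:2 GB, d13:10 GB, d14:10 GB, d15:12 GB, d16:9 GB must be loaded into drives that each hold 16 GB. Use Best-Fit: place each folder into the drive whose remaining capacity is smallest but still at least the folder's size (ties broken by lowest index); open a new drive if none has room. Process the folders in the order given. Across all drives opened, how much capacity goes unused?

d1 (3 GB) → drive 1 (remaining 13 GB)
d2 (12 GB) → drive 1 (remaining 1 GB)
d3 (3 GB) → drive 2 (remaining 13 GB)
d4 (11 GB) → drive 2 (remaining 2 GB)
d5 (10 GB) → drive 3 (remaining 6 GB)
d6 (12 GB) → drive 4 (remaining 4 GB)
d7 (2 GB) → drive 2 (remaining 0 GB)
d8 (1 GB) → drive 1 (remaining 0 GB)
d9 (12 GB) → drive 5 (remaining 4 GB)
d10 (11 GB) → drive 6 (remaining 5 GB)
d11 (1 GB) → drive 4 (remaining 3 GB)
d12 (2 GB) → drive 4 (remaining 1 GB)
d13 (10 GB) → drive 7 (remaining 6 GB)
d14 (10 GB) → drive 8 (remaining 6 GB)
d15 (12 GB) → drive 9 (remaining 4 GB)
d16 (9 GB) → drive 10 (remaining 7 GB)
10 drives × 16 GB = 160 GB; used 121 GB; unused 39 GB.

39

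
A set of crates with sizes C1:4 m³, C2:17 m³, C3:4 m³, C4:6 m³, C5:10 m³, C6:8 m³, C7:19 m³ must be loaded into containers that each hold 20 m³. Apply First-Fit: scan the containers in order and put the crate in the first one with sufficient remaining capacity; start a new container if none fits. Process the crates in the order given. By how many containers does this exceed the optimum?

0

First-Fit: [4,4,6] [17] [10,8] [19] → 4 containers.
Total size 68 m³; any packing needs at least ⌈68/20⌉ = 4 containers.
So 4 is already optimal.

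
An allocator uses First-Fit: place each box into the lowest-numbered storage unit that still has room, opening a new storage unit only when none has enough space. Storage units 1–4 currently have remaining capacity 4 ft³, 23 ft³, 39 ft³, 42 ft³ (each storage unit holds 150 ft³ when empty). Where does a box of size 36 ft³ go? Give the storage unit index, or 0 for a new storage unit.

3

Storage units with room: storage unit 3 (39 ft³), storage unit 4 (42 ft³).
The first with room is storage unit 3.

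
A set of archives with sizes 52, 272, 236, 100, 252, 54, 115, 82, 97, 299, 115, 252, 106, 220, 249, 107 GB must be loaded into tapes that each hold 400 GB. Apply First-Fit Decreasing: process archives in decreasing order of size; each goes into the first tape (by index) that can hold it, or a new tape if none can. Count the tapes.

7 tapes

Sorted descending: 299, 272, 252, 252, 249, 236, 220, 115, 115, 107, 106, 100, 97, 82, 54, 52.
299 GB → tape 1 (remaining 101 GB)
272 GB → tape 2 (remaining 128 GB)
252 GB → tape 3 (remaining 148 GB)
252 GB → tape 4 (remaining 148 GB)
249 GB → tape 5 (remaining 151 GB)
236 GB → tape 6 (remaining 164 GB)
220 GB → tape 7 (remaining 180 GB)
115 GB → tape 2 (remaining 13 GB)
115 GB → tape 3 (remaining 33 GB)
107 GB → tape 4 (remaining 41 GB)
106 GB → tape 5 (remaining 45 GB)
100 GB → tape 1 (remaining 1 GB)
97 GB → tape 6 (remaining 67 GB)
82 GB → tape 7 (remaining 98 GB)
54 GB → tape 6 (remaining 13 GB)
52 GB → tape 7 (remaining 46 GB)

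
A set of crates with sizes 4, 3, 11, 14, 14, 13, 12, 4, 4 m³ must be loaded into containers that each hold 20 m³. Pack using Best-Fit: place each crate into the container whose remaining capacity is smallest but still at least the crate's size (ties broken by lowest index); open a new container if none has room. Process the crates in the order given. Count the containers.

5

container 1: place 4 m³, 16 m³ left
container 1: place 3 m³, 13 m³ left
container 1: place 11 m³, 2 m³ left
container 2: place 14 m³, 6 m³ left
container 3: place 14 m³, 6 m³ left
container 4: place 13 m³, 7 m³ left
container 5: place 12 m³, 8 m³ left
container 2: place 4 m³, 2 m³ left
container 3: place 4 m³, 2 m³ left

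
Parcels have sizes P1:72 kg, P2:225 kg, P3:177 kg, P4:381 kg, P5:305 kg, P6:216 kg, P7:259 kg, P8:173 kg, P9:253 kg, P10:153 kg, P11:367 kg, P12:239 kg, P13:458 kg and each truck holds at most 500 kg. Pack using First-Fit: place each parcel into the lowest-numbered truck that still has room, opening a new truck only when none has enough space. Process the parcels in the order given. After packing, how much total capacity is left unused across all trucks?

truck 1: place P1 (72 kg), 428 kg left
truck 1: place P2 (225 kg), 203 kg left
truck 1: place P3 (177 kg), 26 kg left
truck 2: place P4 (381 kg), 119 kg left
truck 3: place P5 (305 kg), 195 kg left
truck 4: place P6 (216 kg), 284 kg left
truck 4: place P7 (259 kg), 25 kg left
truck 3: place P8 (173 kg), 22 kg left
truck 5: place P9 (253 kg), 247 kg left
truck 5: place P10 (153 kg), 94 kg left
truck 6: place P11 (367 kg), 133 kg left
truck 7: place P12 (239 kg), 261 kg left
truck 8: place P13 (458 kg), 42 kg left
8 trucks × 500 kg = 4000 kg; used 3278 kg; unused 722 kg.

722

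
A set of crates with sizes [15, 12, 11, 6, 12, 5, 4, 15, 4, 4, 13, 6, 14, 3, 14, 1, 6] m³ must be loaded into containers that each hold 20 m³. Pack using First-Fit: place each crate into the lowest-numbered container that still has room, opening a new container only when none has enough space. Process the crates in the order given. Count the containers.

Put 15 m³ in container 1; 5 m³ remain.
Put 12 m³ in container 2; 8 m³ remain.
Put 11 m³ in container 3; 9 m³ remain.
Put 6 m³ in container 2; 2 m³ remain.
Put 12 m³ in container 4; 8 m³ remain.
Put 5 m³ in container 1; 0 m³ remain.
Put 4 m³ in container 3; 5 m³ remain.
Put 15 m³ in container 5; 5 m³ remain.
Put 4 m³ in container 3; 1 m³ remain.
Put 4 m³ in container 4; 4 m³ remain.
Put 13 m³ in container 6; 7 m³ remain.
Put 6 m³ in container 6; 1 m³ remain.
Put 14 m³ in container 7; 6 m³ remain.
Put 3 m³ in container 4; 1 m³ remain.
Put 14 m³ in container 8; 6 m³ remain.
Put 1 m³ in container 2; 1 m³ remain.
Put 6 m³ in container 7; 0 m³ remain.

8 containers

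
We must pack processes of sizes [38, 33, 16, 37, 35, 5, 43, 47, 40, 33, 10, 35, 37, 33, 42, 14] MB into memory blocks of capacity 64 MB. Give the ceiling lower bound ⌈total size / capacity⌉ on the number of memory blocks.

Total size = 38 + 33 + 16 + 37 + 35 + 5 + 43 + 47 + 40 + 33 + 10 + 35 + 37 + 33 + 42 + 14 = 498 MB.
⌈498 / 64⌉ = 8.

8 memory blocks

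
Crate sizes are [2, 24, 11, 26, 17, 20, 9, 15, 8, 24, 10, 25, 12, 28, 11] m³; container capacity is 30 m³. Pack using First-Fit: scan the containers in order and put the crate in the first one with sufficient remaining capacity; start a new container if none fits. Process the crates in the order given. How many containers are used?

container 1: place 2 m³, 28 m³ left
container 1: place 24 m³, 4 m³ left
container 2: place 11 m³, 19 m³ left
container 3: place 26 m³, 4 m³ left
container 2: place 17 m³, 2 m³ left
container 4: place 20 m³, 10 m³ left
container 4: place 9 m³, 1 m³ left
container 5: place 15 m³, 15 m³ left
container 5: place 8 m³, 7 m³ left
container 6: place 24 m³, 6 m³ left
container 7: place 10 m³, 20 m³ left
container 8: place 25 m³, 5 m³ left
container 7: place 12 m³, 8 m³ left
container 9: place 28 m³, 2 m³ left
container 10: place 11 m³, 19 m³ left

10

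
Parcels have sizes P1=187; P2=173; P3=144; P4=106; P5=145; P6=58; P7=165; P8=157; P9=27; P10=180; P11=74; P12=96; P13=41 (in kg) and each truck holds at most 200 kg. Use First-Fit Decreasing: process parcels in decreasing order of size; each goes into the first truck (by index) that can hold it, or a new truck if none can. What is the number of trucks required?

9

Sorted descending: 187, 180, 173, 165, 157, 145, 144, 106, 96, 74, 58, 41, 27.
truck 1: place 187 kg, 13 kg left
truck 2: place 180 kg, 20 kg left
truck 3: place 173 kg, 27 kg left
truck 4: place 165 kg, 35 kg left
truck 5: place 157 kg, 43 kg left
truck 6: place 145 kg, 55 kg left
truck 7: place 144 kg, 56 kg left
truck 8: place 106 kg, 94 kg left
truck 9: place 96 kg, 104 kg left
truck 8: place 74 kg, 20 kg left
truck 9: place 58 kg, 46 kg left
truck 5: place 41 kg, 2 kg left
truck 3: place 27 kg, 0 kg left
Final trucks: [187] [180] [173,27] [165] [157,41] [145] [144] [106,74] [96,58].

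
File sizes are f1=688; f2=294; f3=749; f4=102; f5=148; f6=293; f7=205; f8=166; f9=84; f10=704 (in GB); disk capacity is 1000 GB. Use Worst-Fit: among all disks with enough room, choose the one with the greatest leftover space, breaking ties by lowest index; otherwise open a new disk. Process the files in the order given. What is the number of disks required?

4

f1 (688 GB) → disk 1 (remaining 312 GB)
f2 (294 GB) → disk 1 (remaining 18 GB)
f3 (749 GB) → disk 2 (remaining 251 GB)
f4 (102 GB) → disk 2 (remaining 149 GB)
f5 (148 GB) → disk 2 (remaining 1 GB)
f6 (293 GB) → disk 3 (remaining 707 GB)
f7 (205 GB) → disk 3 (remaining 502 GB)
f8 (166 GB) → disk 3 (remaining 336 GB)
f9 (84 GB) → disk 3 (remaining 252 GB)
f10 (704 GB) → disk 4 (remaining 296 GB)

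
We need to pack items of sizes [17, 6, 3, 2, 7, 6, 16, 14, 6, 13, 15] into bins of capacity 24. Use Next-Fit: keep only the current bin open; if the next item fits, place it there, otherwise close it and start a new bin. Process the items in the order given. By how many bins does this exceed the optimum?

1

Next-Fit: [17,6] [3,2,7,6] [16] [14,6] [13] [15] → 6 bins.
Total size 105; any packing needs at least ⌈105/24⌉ = 5 bins.
An optimal packing achieves that bound: [17,7] [16,6,2] [15,6,3] [14,6] [13] → 5 bins.
Excess: 6 − 5 = 1.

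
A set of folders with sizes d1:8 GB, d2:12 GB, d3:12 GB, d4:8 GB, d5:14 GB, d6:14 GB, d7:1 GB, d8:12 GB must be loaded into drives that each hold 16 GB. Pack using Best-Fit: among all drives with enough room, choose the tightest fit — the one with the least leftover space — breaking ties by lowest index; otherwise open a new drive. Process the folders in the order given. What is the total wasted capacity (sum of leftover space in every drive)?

Put d1 (8 GB) in drive 1; 8 GB remain.
Put d2 (12 GB) in drive 2; 4 GB remain.
Put d3 (12 GB) in drive 3; 4 GB remain.
Put d4 (8 GB) in drive 1; 0 GB remain.
Put d5 (14 GB) in drive 4; 2 GB remain.
Put d6 (14 GB) in drive 5; 2 GB remain.
Put d7 (1 GB) in drive 4; 1 GB remain.
Put d8 (12 GB) in drive 6; 4 GB remain.
6 drives × 16 GB = 96 GB; used 81 GB; unused 15 GB.

15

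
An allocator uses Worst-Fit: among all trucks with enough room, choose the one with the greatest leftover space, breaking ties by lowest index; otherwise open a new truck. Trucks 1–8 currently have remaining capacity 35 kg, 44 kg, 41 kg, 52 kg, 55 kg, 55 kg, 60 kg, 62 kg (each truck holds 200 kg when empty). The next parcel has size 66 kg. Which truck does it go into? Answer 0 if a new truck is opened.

0

No truck has ≥ 66 kg free, so a new truck is opened.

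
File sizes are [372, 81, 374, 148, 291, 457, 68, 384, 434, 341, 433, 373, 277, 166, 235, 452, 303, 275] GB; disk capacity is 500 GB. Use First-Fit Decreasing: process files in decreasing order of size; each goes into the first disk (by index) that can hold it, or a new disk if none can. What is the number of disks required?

14

Sorted descending: 457, 452, 434, 433, 384, 374, 373, 372, 341, 303, 291, 277, 275, 235, 166, 148, 81, 68.
disk 1: place 457 GB, 43 GB left
disk 2: place 452 GB, 48 GB left
disk 3: place 434 GB, 66 GB left
disk 4: place 433 GB, 67 GB left
disk 5: place 384 GB, 116 GB left
disk 6: place 374 GB, 126 GB left
disk 7: place 373 GB, 127 GB left
disk 8: place 372 GB, 128 GB left
disk 9: place 341 GB, 159 GB left
disk 10: place 303 GB, 197 GB left
disk 11: place 291 GB, 209 GB left
disk 12: place 277 GB, 223 GB left
disk 13: place 275 GB, 225 GB left
disk 14: place 235 GB, 265 GB left
disk 10: place 166 GB, 31 GB left
disk 9: place 148 GB, 11 GB left
disk 5: place 81 GB, 35 GB left
disk 6: place 68 GB, 58 GB left
Final disks: [457] [452] [434] [433] [384,81] [374,68] [373] [372] [341,148] [303,166] [291] [277] [275] [235].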